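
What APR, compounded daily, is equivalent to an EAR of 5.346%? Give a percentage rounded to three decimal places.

(1 + r/365)^365 − 1 = 0.05346, so 1 + r/365 = 1.05346^(1/365).
r/365 = 0.000143, so r = 0.052084 = 5.208%.

5.208%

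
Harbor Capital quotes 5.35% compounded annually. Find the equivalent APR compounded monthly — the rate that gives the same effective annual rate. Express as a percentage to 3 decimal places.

Compounded annually, EAR = nominal = 0.053500.
Solve (1 + r/12)^12 = 1.053500: r/12 = 1.053500^(1/12) − 1 = 0.004353, so r = 0.052231 = 5.223%.

5.223%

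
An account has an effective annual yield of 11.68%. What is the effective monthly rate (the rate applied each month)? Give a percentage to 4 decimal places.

0.9248%

The per-month rate i satisfies (1 + i)^12 = 1 + 0.1168.
i = 1.1168^(1/12) − 1 = 0.0092481 = 0.9248%.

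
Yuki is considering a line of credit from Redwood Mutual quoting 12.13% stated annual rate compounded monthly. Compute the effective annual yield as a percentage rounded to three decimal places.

12.828%

EAR = (1 + 0.1213/12)^12 − 1.
= (1 + 0.010108)^12 − 1 = 1.128276 − 1 = 12.828%.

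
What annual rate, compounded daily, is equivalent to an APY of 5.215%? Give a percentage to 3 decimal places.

(1 + r/365)^365 − 1 = 0.05215, so 1 + r/365 = 1.05215^(1/365).
r/365 = 0.000139, so r = 0.050839 = 5.084%.

5.084%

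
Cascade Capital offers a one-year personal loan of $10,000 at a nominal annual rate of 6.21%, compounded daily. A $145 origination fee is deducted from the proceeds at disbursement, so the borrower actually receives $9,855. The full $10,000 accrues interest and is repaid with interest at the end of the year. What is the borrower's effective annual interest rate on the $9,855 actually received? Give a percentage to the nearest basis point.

7.97%

Amount owed after one year: 10,000 × (1 + 0.0621/365)^365 = 10,000 × 1.064063 = $10,640.63.
Effective rate on net proceeds: 10,640.63 / 9,855 − 1 = 0.079719 = 7.97%.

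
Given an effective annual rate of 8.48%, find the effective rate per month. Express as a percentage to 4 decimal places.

The per-month rate i satisfies (1 + i)^12 = 1 + 0.0848.
i = 1.0848^(1/12) − 1 = 0.0068060 = 0.6806%.

0.6806%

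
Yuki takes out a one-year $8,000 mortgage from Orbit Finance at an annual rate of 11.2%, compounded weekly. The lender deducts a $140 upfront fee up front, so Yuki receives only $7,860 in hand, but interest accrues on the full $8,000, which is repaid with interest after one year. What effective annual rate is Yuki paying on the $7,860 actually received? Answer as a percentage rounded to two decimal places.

Amount owed after one year: 8,000 × (1 + 0.112/52)^52 = 8,000 × 1.118378 = $8,947.03.
Effective rate on net proceeds: 8,947.03 / 7,860 − 1 = 0.138298 = 13.83%.

13.83%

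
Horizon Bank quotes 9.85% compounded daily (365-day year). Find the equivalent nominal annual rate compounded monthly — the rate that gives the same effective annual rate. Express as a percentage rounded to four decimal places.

9.8892%

EAR = (1 + 0.0985/365)^365 − 1 = 0.103500.
Solve (1 + r/12)^12 = 1.103500: r/12 = 1.103500^(1/12) − 1 = 0.008241, so r = 0.098892 = 9.8892%.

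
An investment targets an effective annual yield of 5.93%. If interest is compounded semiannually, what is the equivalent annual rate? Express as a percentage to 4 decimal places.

(1 + r/2)^2 − 1 = 0.0593, so 1 + r/2 = 1.0593^(1/2).
r/2 = 0.029223, so r = 0.058446 = 5.8446%.

5.8446%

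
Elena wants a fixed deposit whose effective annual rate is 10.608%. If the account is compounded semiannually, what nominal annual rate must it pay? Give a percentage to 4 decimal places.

(1 + r/2)^2 − 1 = 0.10608, so 1 + r/2 = 1.10608^(1/2).
r/2 = 0.051703, so r = 0.103407 = 10.3407%.

10.3407%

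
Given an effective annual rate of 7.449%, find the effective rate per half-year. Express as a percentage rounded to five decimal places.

The per-half-year rate i satisfies (1 + i)^2 = 1 + 0.07449.
i = 1.07449^(1/2) − 1 = 0.0365761 = 3.65761%.

3.65761%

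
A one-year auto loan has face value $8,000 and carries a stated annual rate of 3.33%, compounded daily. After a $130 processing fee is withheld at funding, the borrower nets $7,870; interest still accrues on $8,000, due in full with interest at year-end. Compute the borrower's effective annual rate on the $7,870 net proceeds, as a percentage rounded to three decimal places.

5.094%

Amount owed after one year: 8,000 × (1 + 0.0333/365)^365 = 8,000 × 1.033859 = $8,270.87.
Effective rate on net proceeds: 8,270.87 / 7,870 − 1 = 0.050937 = 5.094%.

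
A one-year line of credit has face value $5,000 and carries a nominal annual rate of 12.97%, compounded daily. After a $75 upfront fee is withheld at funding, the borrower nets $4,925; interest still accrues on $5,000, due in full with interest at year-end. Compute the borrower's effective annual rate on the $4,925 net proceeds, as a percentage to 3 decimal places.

15.580%

Amount owed after one year: 5,000 × (1 + 0.1297/365)^365 = 5,000 × 1.138461 = $5,692.30.
Effective rate on net proceeds: 5,692.30 / 4,925 − 1 = 0.155798 = 15.580%.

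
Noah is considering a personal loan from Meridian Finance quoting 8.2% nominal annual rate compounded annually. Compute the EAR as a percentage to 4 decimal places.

Annual compounding means the effective rate equals the nominal rate: 8.2000%.

8.2000%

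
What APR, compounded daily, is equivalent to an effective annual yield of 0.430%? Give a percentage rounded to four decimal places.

0.4291%

(1 + r/365)^365 − 1 = 0.00430, so 1 + r/365 = 1.00430^(1/365).
r/365 = 0.000012, so r = 0.004291 = 0.4291%.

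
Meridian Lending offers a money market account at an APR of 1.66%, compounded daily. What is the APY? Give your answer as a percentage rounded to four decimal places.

1.6738%

EAR = (1 + 0.0166/365)^365 − 1.
= (1 + 0.000045)^365 − 1 = 1.016738 − 1 = 1.6738%.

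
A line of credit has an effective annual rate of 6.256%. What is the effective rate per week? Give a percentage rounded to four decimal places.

0.1168%

The per-week rate i satisfies (1 + i)^52 = 1 + 0.06256.
i = 1.06256^(1/52) − 1 = 0.0011676 = 0.1168%.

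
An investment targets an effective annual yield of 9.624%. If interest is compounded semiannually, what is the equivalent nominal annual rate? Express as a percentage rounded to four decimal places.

(1 + r/2)^2 − 1 = 0.09624, so 1 + r/2 = 1.09624^(1/2).
r/2 = 0.047015, so r = 0.094030 = 9.4030%.

9.4030%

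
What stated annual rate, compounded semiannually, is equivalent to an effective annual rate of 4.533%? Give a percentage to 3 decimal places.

(1 + r/2)^2 − 1 = 0.04533, so 1 + r/2 = 1.04533^(1/2).
r/2 = 0.022414, so r = 0.044828 = 4.483%.

4.483%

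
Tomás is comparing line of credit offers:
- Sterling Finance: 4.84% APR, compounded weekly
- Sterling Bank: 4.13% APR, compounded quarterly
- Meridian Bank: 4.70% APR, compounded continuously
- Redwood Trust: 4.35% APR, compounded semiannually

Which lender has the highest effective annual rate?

Sterling Finance

Sterling Finance: (1 + 0.0484/52)^52 − 1 = 4.957%
Sterling Bank: (1 + 0.0413/4)^4 − 1 = 4.194%
Meridian Bank: e^0.0470 − 1 = 4.812%
Redwood Trust: (1 + 0.0435/2)^2 − 1 = 4.397%
The highest effective annual rate is Sterling Finance at 4.957%.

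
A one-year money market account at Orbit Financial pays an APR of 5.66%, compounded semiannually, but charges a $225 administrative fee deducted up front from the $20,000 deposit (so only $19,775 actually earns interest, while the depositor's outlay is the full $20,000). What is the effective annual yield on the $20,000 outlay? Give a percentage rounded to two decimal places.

4.55%

Value after one year: 19,775 × (1 + 0.0566/2)^2 = 19,775 × 1.057401 = $20,910.10.
Effective yield on the $20,000 outlay: 20,910.10 / 20,000 − 1 = 0.045505 = 4.55%.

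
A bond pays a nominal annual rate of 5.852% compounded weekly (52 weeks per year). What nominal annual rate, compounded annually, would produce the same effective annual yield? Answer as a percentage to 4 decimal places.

EAR = (1 + 0.05852/52)^52 − 1 = 0.060231.
Compounded annually, the equivalent nominal rate is the EAR itself: 6.0231%.

6.0231%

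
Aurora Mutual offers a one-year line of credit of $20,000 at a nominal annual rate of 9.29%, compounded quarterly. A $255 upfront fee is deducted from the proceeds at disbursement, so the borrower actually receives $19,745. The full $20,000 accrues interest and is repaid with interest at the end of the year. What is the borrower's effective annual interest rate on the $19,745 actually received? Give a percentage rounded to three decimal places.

Amount owed after one year: 20,000 × (1 + 0.0929/4)^4 = 20,000 × 1.096187 = $21,923.74.
Effective rate on net proceeds: 21,923.74 / 19,745 − 1 = 0.110344 = 11.034%.

11.034%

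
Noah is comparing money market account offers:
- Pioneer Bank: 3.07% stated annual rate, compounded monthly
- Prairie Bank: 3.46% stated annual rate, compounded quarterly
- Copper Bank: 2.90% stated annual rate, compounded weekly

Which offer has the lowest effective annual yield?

Copper Bank

Pioneer Bank: (1 + 0.0307/12)^12 − 1 = 3.114%
Prairie Bank: (1 + 0.0346/4)^4 − 1 = 3.505%
Copper Bank: (1 + 0.0290/52)^52 − 1 = 2.942%
The lowest effective annual rate is Copper Bank at 2.942%.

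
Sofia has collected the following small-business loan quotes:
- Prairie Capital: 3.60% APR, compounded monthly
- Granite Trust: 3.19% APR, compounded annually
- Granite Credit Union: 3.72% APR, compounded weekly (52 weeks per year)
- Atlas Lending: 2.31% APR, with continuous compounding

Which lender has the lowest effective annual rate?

Atlas Lending

Prairie Capital: (1 + 0.0360/12)^12 − 1 = 3.660%
Granite Trust: compounded annually, EAR = 3.190%
Granite Credit Union: (1 + 0.0372/52)^52 − 1 = 3.789%
Atlas Lending: e^0.0231 − 1 = 2.337%
The lowest effective annual rate is Atlas Lending at 2.337%.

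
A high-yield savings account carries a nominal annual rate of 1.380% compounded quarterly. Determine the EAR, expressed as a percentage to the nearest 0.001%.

EAR = (1 + 0.01380/4)^4 − 1.
= (1 + 0.003450)^4 − 1 = 1.013872 − 1 = 1.387%.

1.387%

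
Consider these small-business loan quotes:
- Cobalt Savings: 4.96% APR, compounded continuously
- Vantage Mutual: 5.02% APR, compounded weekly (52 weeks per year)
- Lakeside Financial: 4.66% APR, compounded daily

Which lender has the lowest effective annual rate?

Cobalt Savings: e^0.0496 − 1 = 5.085%
Vantage Mutual: (1 + 0.0502/52)^52 − 1 = 5.146%
Lakeside Financial: (1 + 0.0466/365)^365 − 1 = 4.770%
The lowest effective annual rate is Lakeside Financial at 4.770%.

Lakeside Financial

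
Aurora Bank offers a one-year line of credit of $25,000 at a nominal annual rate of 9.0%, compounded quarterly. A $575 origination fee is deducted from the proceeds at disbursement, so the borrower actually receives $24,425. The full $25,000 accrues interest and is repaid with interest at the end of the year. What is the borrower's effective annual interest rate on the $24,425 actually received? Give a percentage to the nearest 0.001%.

11.882%

Amount owed after one year: 25,000 × (1 + 0.090/4)^4 = 25,000 × 1.093083 = $27,327.08.
Effective rate on net proceeds: 27,327.08 / 24,425 − 1 = 0.118816 = 11.882%.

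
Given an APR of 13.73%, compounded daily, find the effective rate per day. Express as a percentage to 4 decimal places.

With a nominal annual rate compounded daily, the periodic rate is the nominal rate divided by 365.
i = 0.1373 / 365 = 0.0003762 = 0.0376%.

0.0376%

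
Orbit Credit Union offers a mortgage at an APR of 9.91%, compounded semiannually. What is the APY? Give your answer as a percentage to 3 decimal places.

10.156%

EAR = (1 + 0.0991/2)^2 − 1.
= (1 + 0.049550)^2 − 1 = 1.101555 − 1 = 10.156%.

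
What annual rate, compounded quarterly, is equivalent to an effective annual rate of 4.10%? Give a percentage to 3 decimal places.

4.038%

(1 + r/4)^4 − 1 = 0.0410, so 1 + r/4 = 1.0410^(1/4).
r/4 = 0.010096, so r = 0.040384 = 4.038%.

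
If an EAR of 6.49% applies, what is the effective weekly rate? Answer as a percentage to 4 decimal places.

The per-week rate i satisfies (1 + i)^52 = 1 + 0.0649.
i = 1.0649^(1/52) − 1 = 0.0012100 = 0.1210%.

0.1210%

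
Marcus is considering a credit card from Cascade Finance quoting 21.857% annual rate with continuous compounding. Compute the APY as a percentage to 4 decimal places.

24.4296%

With continuous compounding, EAR = e^0.21857 − 1.
e^0.21857 = 1.244296, so EAR = 0.244296 = 24.4296%.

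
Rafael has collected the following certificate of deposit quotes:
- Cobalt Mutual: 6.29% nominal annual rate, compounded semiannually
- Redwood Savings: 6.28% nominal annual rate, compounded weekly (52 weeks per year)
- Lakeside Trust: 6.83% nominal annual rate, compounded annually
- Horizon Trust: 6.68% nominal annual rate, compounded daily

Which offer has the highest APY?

Horizon Trust

Cobalt Mutual: (1 + 0.0629/2)^2 − 1 = 6.389%
Redwood Savings: (1 + 0.0628/52)^52 − 1 = 6.477%
Lakeside Trust: compounded annually, EAR = 6.830%
Horizon Trust: (1 + 0.0668/365)^365 − 1 = 6.908%
The highest effective annual rate is Horizon Trust at 6.908%.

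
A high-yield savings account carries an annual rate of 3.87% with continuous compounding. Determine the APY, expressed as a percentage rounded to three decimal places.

3.946%

With continuous compounding, EAR = e^0.0387 − 1.
e^0.0387 = 1.039459, so EAR = 0.039459 = 3.946%.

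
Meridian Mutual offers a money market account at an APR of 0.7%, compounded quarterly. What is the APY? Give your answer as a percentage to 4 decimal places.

EAR = (1 + 0.007/4)^4 − 1.
= (1 + 0.001750)^4 − 1 = 1.007018 − 1 = 0.7018%.

0.7018%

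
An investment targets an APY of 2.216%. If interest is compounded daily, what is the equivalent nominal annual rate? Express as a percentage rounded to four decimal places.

(1 + r/365)^365 − 1 = 0.02216, so 1 + r/365 = 1.02216^(1/365).
r/365 = 0.000060, so r = 0.021919 = 2.1919%.

2.1919%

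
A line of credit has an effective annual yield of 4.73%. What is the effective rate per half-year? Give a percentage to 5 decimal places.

2.33768%

The per-half-year rate i satisfies (1 + i)^2 = 1 + 0.0473.
i = 1.0473^(1/2) − 1 = 0.0233768 = 2.33768%.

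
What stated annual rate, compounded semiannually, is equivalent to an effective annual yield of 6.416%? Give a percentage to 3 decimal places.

6.316%

(1 + r/2)^2 − 1 = 0.06416, so 1 + r/2 = 1.06416^(1/2).
r/2 = 0.031581, so r = 0.063163 = 6.316%.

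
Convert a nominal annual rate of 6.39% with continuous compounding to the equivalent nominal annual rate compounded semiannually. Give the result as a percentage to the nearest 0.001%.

6.493%

EAR under continuous compounding: e^0.0639 − 1 = 0.065986.
Solve (1 + r/2)^2 = 1.065986: r/2 = 1.065986^(1/2) − 1 = 0.032466, so r = 0.064932 = 6.493%.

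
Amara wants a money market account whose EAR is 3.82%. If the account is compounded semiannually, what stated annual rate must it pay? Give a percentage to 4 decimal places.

(1 + r/2)^2 − 1 = 0.0382, so 1 + r/2 = 1.0382^(1/2).
r/2 = 0.018921, so r = 0.037842 = 3.7842%.

3.7842%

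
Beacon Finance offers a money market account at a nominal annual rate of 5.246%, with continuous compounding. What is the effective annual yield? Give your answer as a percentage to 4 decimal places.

5.3860%

With continuous compounding, EAR = e^0.05246 − 1.
e^0.05246 = 1.053860, so EAR = 0.053860 = 5.3860%.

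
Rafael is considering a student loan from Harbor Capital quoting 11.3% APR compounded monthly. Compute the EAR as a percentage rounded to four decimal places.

11.9040%

EAR = (1 + 0.113/12)^12 − 1.
= (1 + 0.009417)^12 − 1 = 1.119040 − 1 = 11.9040%.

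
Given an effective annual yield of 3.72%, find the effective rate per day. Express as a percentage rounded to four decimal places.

0.0100%

The per-day rate i satisfies (1 + i)^365 = 1 + 0.0372.
i = 1.0372^(1/365) − 1 = 0.0001001 = 0.0100%.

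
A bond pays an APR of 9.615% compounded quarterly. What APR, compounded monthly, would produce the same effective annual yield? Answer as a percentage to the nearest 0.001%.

9.539%

EAR = (1 + 0.09615/4)^4 − 1 = 0.099673.
Solve (1 + r/12)^12 = 1.099673: r/12 = 1.099673^(1/12) − 1 = 0.007949, so r = 0.095390 = 9.539%.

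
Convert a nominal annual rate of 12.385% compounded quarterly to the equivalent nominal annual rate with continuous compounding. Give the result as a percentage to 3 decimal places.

EAR = (1 + 0.12385/4)^4 − 1 = 0.129722.
Equivalent continuous rate: r = ln(1 + 0.129722) = 0.121971 = 12.197%.

12.197%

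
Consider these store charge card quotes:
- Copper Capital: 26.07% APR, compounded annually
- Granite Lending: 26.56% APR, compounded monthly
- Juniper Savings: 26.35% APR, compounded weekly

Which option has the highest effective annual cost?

Copper Capital: compounded annually, EAR = 26.070%
Granite Lending: (1 + 0.2656/12)^12 − 1 = 30.044%
Juniper Savings: (1 + 0.2635/52)^52 − 1 = 30.061%
The highest effective annual rate is Juniper Savings at 30.061%.

Juniper Savings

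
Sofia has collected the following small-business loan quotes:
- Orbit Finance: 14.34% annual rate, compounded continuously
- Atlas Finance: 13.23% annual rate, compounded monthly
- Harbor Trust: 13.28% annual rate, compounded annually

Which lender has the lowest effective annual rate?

Harbor Trust

Orbit Finance: e^0.1434 − 1 = 15.419%
Atlas Finance: (1 + 0.1323/12)^12 − 1 = 14.062%
Harbor Trust: compounded annually, EAR = 13.280%
The lowest effective annual rate is Harbor Trust at 13.280%.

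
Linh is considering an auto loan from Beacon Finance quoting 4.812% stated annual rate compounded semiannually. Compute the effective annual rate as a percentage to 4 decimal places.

EAR = (1 + 0.04812/2)^2 − 1.
= 1.048699 − 1 = 4.8699%.

4.8699%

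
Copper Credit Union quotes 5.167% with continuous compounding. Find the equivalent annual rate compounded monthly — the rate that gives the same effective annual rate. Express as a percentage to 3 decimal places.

5.178%

EAR under continuous compounding: e^0.05167 − 1 = 0.053028.
Solve (1 + r/12)^12 = 1.053028: r/12 = 1.053028^(1/12) − 1 = 0.004315, so r = 0.051781 = 5.178%.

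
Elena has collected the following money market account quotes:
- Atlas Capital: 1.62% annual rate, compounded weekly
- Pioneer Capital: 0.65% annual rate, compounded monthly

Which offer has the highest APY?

Atlas Capital: (1 + 0.0162/52)^52 − 1 = 1.633%
Pioneer Capital: (1 + 0.0065/12)^12 − 1 = 0.652%
The highest effective annual rate is Atlas Capital at 1.633%.

Atlas Capital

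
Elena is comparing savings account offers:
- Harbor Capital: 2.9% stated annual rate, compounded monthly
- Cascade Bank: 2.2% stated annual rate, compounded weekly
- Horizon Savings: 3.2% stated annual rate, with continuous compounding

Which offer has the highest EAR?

Harbor Capital: (1 + 0.029/12)^12 − 1 = 2.939%
Cascade Bank: (1 + 0.022/52)^52 − 1 = 2.224%
Horizon Savings: e^0.032 − 1 = 3.252%
The highest effective annual rate is Horizon Savings at 3.252%.

Horizon Savings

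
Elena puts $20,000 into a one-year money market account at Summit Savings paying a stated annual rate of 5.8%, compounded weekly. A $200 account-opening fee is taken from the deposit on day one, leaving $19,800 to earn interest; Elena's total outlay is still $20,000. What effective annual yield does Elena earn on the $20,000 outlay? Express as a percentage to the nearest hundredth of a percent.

4.91%

Value after one year: 19,800 × (1 + 0.058/52)^52 = 19,800 × 1.059681 = $20,981.68.
Effective yield on the $20,000 outlay: 20,981.68 / 20,000 − 1 = 0.049084 = 4.91%.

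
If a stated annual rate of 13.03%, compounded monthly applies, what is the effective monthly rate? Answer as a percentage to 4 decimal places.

With a nominal annual rate compounded monthly, the periodic rate is the nominal rate divided by 12.
i = 0.1303 / 12 = 0.0108583 = 1.0858%.

1.0858%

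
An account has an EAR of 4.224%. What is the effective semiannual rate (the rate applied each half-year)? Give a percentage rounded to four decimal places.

The per-half-year rate i satisfies (1 + i)^2 = 1 + 0.04224.
i = 1.04224^(1/2) − 1 = 0.0209016 = 2.0902%.

2.0902%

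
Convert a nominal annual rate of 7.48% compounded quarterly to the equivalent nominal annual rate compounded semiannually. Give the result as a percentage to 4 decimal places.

7.5499%

EAR = (1 + 0.0748/4)^4 − 1 = 0.076924.
Solve (1 + r/2)^2 = 1.076924: r/2 = 1.076924^(1/2) − 1 = 0.037750, so r = 0.075499 = 7.5499%.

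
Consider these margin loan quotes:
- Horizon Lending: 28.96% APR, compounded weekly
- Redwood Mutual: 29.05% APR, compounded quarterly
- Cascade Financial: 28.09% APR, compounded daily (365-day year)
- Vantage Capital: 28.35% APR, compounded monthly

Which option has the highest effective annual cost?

Horizon Lending: (1 + 0.2896/52)^52 − 1 = 33.482%
Redwood Mutual: (1 + 0.2905/4)^4 − 1 = 32.371%
Cascade Financial: (1 + 0.2809/365)^365 − 1 = 32.418%
Vantage Capital: (1 + 0.2835/12)^12 − 1 = 32.340%
The highest effective annual rate is Horizon Lending at 33.482%.

Horizon Lending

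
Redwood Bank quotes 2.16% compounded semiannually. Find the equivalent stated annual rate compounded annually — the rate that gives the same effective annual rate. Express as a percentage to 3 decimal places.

2.172%

EAR = (1 + 0.0216/2)^2 − 1 = 0.021717.
Compounded annually, the equivalent nominal rate is the EAR itself: 2.172%.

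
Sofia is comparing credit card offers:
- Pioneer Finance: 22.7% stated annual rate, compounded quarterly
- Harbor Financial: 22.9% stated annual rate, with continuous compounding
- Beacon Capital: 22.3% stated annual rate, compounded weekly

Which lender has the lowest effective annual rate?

Pioneer Finance: (1 + 0.227/4)^4 − 1 = 24.706%
Harbor Financial: e^0.229 − 1 = 25.734%
Beacon Capital: (1 + 0.223/52)^52 − 1 = 24.922%
The lowest effective annual rate is Pioneer Finance at 24.706%.

Pioneer Finance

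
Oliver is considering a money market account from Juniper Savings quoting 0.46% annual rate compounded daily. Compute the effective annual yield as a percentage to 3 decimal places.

0.461%

EAR = (1 + 0.0046/365)^365 − 1.
= (1 + 0.000013)^365 − 1 = 1.004611 − 1 = 0.461%.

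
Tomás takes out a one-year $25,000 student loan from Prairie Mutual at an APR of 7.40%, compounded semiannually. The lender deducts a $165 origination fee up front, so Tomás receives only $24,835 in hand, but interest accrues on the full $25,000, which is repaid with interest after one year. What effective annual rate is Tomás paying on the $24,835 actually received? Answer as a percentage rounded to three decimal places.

8.251%

Amount owed after one year: 25,000 × (1 + 0.0740/2)^2 = 25,000 × 1.075369 = $26,884.22.
Effective rate on net proceeds: 26,884.22 / 24,835 − 1 = 0.082514 = 8.251%.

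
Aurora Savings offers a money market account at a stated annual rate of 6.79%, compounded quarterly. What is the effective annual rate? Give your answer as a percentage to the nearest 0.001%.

6.965%

EAR = (1 + 0.0679/4)^4 − 1.
= (1 + 0.016975)^4 − 1 = 1.069649 − 1 = 6.965%.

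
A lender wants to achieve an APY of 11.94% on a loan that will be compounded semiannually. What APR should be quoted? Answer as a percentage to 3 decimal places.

(1 + r/2)^2 − 1 = 0.1194, so 1 + r/2 = 1.1194^(1/2).
r/2 = 0.058017, so r = 0.116034 = 11.603%.

11.603%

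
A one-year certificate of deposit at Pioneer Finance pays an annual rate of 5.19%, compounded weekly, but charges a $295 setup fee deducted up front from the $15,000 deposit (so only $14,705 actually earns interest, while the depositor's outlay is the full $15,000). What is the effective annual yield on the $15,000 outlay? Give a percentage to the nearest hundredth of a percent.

Value after one year: 14,705 × (1 + 0.0519/52)^52 = 14,705 × 1.053243 = $15,487.94.
Effective yield on the $15,000 outlay: 15,487.94 / 15,000 − 1 = 0.032529 = 3.25%.

3.25%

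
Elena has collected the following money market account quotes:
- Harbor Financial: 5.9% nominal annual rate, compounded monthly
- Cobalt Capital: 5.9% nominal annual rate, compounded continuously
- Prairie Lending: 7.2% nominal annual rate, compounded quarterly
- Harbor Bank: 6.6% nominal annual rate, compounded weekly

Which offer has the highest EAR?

Prairie Lending

Harbor Financial: (1 + 0.059/12)^12 − 1 = 6.062%
Cobalt Capital: e^0.059 − 1 = 6.078%
Prairie Lending: (1 + 0.072/4)^4 − 1 = 7.397%
Harbor Bank: (1 + 0.066/52)^52 − 1 = 6.818%
The highest effective annual rate is Prairie Lending at 7.397%.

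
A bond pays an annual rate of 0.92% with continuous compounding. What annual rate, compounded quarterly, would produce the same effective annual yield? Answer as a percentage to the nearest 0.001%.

EAR under continuous compounding: e^0.0092 − 1 = 0.009242.
Solve (1 + r/4)^4 = 1.009242: r/4 = 1.009242^(1/4) − 1 = 0.002303, so r = 0.009211 = 0.921%.

0.921%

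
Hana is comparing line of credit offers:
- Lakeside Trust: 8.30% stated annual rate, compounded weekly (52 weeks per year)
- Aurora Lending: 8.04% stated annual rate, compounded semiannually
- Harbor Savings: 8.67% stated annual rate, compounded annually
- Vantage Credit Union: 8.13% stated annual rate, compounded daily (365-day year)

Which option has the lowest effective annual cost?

Aurora Lending

Lakeside Trust: (1 + 0.0830/52)^52 − 1 = 8.647%
Aurora Lending: (1 + 0.0804/2)^2 − 1 = 8.202%
Harbor Savings: compounded annually, EAR = 8.670%
Vantage Credit Union: (1 + 0.0813/365)^365 − 1 = 8.469%
The lowest effective annual rate is Aurora Lending at 8.202%.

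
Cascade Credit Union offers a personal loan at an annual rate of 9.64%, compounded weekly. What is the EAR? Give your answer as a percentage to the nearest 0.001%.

10.110%

EAR = (1 + 0.0964/52)^52 − 1.
= (1 + 0.001854)^52 − 1 = 1.101101 − 1 = 10.110%.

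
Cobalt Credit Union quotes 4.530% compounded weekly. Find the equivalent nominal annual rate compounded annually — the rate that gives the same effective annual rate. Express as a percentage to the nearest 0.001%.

EAR = (1 + 0.04530/52)^52 − 1 = 0.046321.
Compounded annually, the equivalent nominal rate is the EAR itself: 4.632%.

4.632%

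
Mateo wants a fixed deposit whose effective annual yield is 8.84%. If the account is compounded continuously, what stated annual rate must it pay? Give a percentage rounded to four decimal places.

Continuous: nominal r satisfies e^r − 1 = 0.0884.
r = ln(1 + 0.0884) = ln(1.0884) = 0.084709 = 8.4709%.

8.4709%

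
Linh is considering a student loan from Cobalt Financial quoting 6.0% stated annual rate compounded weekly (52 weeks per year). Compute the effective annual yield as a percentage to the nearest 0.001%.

EAR = (1 + 0.060/52)^52 − 1.
= (1 + 0.001154)^52 − 1 = 1.061800 − 1 = 6.180%.

6.180%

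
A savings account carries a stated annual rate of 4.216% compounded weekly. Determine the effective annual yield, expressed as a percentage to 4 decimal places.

4.3044%

EAR = (1 + 0.04216/52)^52 − 1.
= (1 + 0.000811)^52 − 1 = 1.043044 − 1 = 4.3044%.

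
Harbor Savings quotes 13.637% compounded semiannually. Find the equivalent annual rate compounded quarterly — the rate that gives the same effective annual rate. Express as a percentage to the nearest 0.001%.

EAR = (1 + 0.13637/2)^2 − 1 = 0.141019.
Solve (1 + r/4)^4 = 1.141019: r/4 = 1.141019^(1/4) − 1 = 0.033530, so r = 0.134121 = 13.412%.

13.412%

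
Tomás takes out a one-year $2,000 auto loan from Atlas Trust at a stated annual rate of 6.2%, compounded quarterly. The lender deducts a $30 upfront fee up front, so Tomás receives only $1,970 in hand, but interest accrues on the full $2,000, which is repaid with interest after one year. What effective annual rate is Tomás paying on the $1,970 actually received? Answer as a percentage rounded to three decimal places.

7.965%

Amount owed after one year: 2,000 × (1 + 0.062/4)^4 = 2,000 × 1.063456 = $2,126.91.
Effective rate on net proceeds: 2,126.91 / 1,970 − 1 = 0.079651 = 7.965%.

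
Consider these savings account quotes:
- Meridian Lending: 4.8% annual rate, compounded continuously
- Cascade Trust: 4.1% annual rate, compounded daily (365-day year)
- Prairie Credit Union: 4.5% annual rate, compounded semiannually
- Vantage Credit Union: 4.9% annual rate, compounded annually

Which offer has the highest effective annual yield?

Meridian Lending

Meridian Lending: e^0.048 − 1 = 4.917%
Cascade Trust: (1 + 0.041/365)^365 − 1 = 4.185%
Prairie Credit Union: (1 + 0.045/2)^2 − 1 = 4.551%
Vantage Credit Union: compounded annually, EAR = 4.900%
The highest effective annual rate is Meridian Lending at 4.917%.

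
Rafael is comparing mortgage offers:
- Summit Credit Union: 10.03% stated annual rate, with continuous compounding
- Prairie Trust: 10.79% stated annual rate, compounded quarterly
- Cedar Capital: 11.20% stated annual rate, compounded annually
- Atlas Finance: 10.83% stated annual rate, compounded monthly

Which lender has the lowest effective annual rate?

Summit Credit Union

Summit Credit Union: e^0.1003 − 1 = 10.550%
Prairie Trust: (1 + 0.1079/4)^4 − 1 = 11.234%
Cedar Capital: compounded annually, EAR = 11.200%
Atlas Finance: (1 + 0.1083/12)^12 − 1 = 11.384%
The lowest effective annual rate is Summit Credit Union at 10.550%.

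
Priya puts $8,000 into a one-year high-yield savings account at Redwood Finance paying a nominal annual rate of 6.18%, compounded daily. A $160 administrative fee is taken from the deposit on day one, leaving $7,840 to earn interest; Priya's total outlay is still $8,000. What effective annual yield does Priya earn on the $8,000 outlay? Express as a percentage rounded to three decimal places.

Value after one year: 7,840 × (1 + 0.0618/365)^365 = 7,840 × 1.063744 = $8,339.75.
Effective yield on the $8,000 outlay: 8,339.75 / 8,000 − 1 = 0.042469 = 4.247%.

4.247%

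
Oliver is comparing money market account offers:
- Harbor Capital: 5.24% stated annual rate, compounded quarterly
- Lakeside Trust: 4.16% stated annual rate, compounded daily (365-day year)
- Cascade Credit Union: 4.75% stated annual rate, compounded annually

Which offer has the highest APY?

Harbor Capital

Harbor Capital: (1 + 0.0524/4)^4 − 1 = 5.344%
Lakeside Trust: (1 + 0.0416/365)^365 − 1 = 4.247%
Cascade Credit Union: compounded annually, EAR = 4.750%
The highest effective annual rate is Harbor Capital at 5.344%.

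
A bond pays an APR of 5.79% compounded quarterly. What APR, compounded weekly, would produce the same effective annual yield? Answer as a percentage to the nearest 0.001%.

5.752%

EAR = (1 + 0.0579/4)^4 − 1 = 0.059169.
Solve (1 + r/52)^52 = 1.059169: r/52 = 1.059169^(1/52) − 1 = 0.001106, so r = 0.057517 = 5.752%.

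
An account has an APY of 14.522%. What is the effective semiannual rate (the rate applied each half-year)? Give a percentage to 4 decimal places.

The per-half-year rate i satisfies (1 + i)^2 = 1 + 0.14522.
i = 1.14522^(1/2) − 1 = 0.0701495 = 7.0150%.

7.0150%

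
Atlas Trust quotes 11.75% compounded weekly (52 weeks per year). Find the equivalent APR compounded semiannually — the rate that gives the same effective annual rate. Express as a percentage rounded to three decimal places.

12.088%

EAR = (1 + 0.1175/52)^52 − 1 = 0.124533.
Solve (1 + r/2)^2 = 1.124533: r/2 = 1.124533^(1/2) − 1 = 0.060440, so r = 0.120880 = 12.088%.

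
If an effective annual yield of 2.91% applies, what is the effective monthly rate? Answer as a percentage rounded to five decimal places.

0.23932%

The per-month rate i satisfies (1 + i)^12 = 1 + 0.0291.
i = 1.0291^(1/12) − 1 = 0.0023932 = 0.23932%.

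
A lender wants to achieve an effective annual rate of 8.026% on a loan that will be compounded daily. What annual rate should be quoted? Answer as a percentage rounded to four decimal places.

7.7210%

(1 + r/365)^365 − 1 = 0.08026, so 1 + r/365 = 1.08026^(1/365).
r/365 = 0.000212, so r = 0.077210 = 7.7210%.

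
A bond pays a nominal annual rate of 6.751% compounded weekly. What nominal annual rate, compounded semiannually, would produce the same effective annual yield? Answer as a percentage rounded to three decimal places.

6.862%

EAR = (1 + 0.06751/52)^52 − 1 = 0.069794.
Solve (1 + r/2)^2 = 1.069794: r/2 = 1.069794^(1/2) − 1 = 0.034309, so r = 0.068617 = 6.862%.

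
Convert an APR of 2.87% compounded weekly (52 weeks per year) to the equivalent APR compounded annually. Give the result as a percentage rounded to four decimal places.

EAR = (1 + 0.0287/52)^52 − 1 = 0.029108.
Compounded annually, the equivalent nominal rate is the EAR itself: 2.9108%.

2.9108%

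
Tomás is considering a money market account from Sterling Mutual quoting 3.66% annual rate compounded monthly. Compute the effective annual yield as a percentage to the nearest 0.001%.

3.722%

EAR = (1 + 0.0366/12)^12 − 1.
= 1.037220 − 1 = 3.722%.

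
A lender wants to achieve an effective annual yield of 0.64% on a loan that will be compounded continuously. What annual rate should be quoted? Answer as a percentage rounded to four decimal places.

Continuous: nominal r satisfies e^r − 1 = 0.0064.
r = ln(1 + 0.0064) = ln(1.0064) = 0.006380 = 0.6380%.

0.6380%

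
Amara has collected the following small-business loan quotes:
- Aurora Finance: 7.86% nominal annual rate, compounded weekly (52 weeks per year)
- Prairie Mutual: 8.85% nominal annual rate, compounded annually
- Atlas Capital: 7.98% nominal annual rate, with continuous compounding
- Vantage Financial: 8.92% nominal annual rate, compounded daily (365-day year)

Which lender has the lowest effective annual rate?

Aurora Finance

Aurora Finance: (1 + 0.0786/52)^52 − 1 = 8.171%
Prairie Mutual: compounded annually, EAR = 8.850%
Atlas Capital: e^0.0798 − 1 = 8.307%
Vantage Financial: (1 + 0.0892/365)^365 − 1 = 9.329%
The lowest effective annual rate is Aurora Finance at 8.171%.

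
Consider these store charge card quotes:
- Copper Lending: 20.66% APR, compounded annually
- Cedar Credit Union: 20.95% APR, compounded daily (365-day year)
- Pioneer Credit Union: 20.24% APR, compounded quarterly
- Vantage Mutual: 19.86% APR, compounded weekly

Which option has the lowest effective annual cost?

Copper Lending: compounded annually, EAR = 20.660%
Cedar Credit Union: (1 + 0.2095/365)^365 − 1 = 23.299%
Pioneer Credit Union: (1 + 0.2024/4)^4 − 1 = 21.829%
Vantage Mutual: (1 + 0.1986/52)^52 − 1 = 21.923%
The lowest effective annual rate is Copper Lending at 20.660%.

Copper Lending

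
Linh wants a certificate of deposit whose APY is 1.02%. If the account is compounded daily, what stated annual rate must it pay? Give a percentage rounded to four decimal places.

(1 + r/365)^365 − 1 = 0.0102, so 1 + r/365 = 1.0102^(1/365).
r/365 = 0.000028, so r = 0.010148 = 1.0148%.

1.0148%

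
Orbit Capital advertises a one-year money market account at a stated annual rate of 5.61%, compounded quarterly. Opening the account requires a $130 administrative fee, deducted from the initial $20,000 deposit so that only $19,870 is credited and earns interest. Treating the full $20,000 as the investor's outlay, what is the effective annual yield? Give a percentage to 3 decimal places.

Value after one year: 19,870 × (1 + 0.0561/4)^4 = 19,870 × 1.057291 = $21,008.38.
Effective yield on the $20,000 outlay: 21,008.38 / 20,000 − 1 = 0.050419 = 5.042%.

5.042%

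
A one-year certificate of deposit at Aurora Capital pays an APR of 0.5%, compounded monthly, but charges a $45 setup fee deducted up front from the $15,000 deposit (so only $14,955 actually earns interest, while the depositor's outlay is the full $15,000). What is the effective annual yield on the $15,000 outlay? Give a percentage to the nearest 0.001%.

0.200%

Value after one year: 14,955 × (1 + 0.005/12)^12 = 14,955 × 1.005011 = $15,029.95.
Effective yield on the $15,000 outlay: 15,029.95 / 15,000 − 1 = 0.001996 = 0.200%.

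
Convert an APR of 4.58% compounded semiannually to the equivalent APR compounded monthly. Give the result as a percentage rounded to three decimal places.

EAR = (1 + 0.0458/2)^2 − 1 = 0.046324.
Solve (1 + r/12)^12 = 1.046324: r/12 = 1.046324^(1/12) − 1 = 0.003781, so r = 0.045369 = 4.537%.

4.537%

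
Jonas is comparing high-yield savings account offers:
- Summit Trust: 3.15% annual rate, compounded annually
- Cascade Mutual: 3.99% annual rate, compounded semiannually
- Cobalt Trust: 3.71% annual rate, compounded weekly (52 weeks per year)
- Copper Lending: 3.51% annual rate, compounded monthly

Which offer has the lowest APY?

Summit Trust

Summit Trust: compounded annually, EAR = 3.150%
Cascade Mutual: (1 + 0.0399/2)^2 − 1 = 4.030%
Cobalt Trust: (1 + 0.0371/52)^52 − 1 = 3.778%
Copper Lending: (1 + 0.0351/12)^12 − 1 = 3.567%
The lowest effective annual rate is Summit Trust at 3.150%.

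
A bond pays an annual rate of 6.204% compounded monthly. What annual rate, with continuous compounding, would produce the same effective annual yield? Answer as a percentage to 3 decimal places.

EAR = (1 + 0.06204/12)^12 − 1 = 0.063835.
Equivalent continuous rate: r = ln(1 + 0.063835) = 0.061880 = 6.188%.

6.188%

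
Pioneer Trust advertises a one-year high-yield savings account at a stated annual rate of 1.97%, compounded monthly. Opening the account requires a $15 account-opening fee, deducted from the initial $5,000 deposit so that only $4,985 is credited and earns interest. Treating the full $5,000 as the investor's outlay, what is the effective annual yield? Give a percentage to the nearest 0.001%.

1.682%

Value after one year: 4,985 × (1 + 0.0197/12)^12 = 4,985 × 1.019879 = $5,084.10.
Effective yield on the $5,000 outlay: 5,084.10 / 5,000 − 1 = 0.016819 = 1.682%.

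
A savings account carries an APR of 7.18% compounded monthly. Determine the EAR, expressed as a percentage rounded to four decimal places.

7.4211%

EAR = (1 + 0.0718/12)^12 − 1.
= 1.074211 − 1 = 7.4211%.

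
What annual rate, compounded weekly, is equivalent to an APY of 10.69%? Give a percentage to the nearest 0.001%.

(1 + r/52)^52 − 1 = 0.1069, so 1 + r/52 = 1.1069^(1/52).
r/52 = 0.001955, so r = 0.101663 = 10.166%.

10.166%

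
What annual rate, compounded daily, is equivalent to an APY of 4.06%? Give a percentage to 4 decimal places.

(1 + r/365)^365 − 1 = 0.0406, so 1 + r/365 = 1.0406^(1/365).
r/365 = 0.000109, so r = 0.039800 = 3.9800%.

3.9800%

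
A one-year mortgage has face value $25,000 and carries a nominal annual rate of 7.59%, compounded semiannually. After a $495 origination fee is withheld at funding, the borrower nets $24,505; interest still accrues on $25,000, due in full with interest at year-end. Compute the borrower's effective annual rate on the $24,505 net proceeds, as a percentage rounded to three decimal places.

Amount owed after one year: 25,000 × (1 + 0.0759/2)^2 = 25,000 × 1.077340 = $26,933.51.
Effective rate on net proceeds: 26,933.51 / 24,505 − 1 = 0.099102 = 9.910%.

9.910%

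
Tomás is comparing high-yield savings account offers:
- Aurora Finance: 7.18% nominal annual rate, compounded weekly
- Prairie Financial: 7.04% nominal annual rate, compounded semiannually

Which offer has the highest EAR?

Aurora Finance

Aurora Finance: (1 + 0.0718/52)^52 − 1 = 7.439%
Prairie Financial: (1 + 0.0704/2)^2 − 1 = 7.164%
The highest effective annual rate is Aurora Finance at 7.439%.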